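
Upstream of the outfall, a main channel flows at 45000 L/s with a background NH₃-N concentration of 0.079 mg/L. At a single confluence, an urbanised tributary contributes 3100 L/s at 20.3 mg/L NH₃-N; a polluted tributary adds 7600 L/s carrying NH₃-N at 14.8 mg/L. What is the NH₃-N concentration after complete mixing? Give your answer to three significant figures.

Mixed concentration C = ΣQC/ΣQ = (45000·0.07900 + 3100·20.30 + 7600·14.80) / 55700 = 179000/55700 = 3.213 mg/L.

3.21 mg/L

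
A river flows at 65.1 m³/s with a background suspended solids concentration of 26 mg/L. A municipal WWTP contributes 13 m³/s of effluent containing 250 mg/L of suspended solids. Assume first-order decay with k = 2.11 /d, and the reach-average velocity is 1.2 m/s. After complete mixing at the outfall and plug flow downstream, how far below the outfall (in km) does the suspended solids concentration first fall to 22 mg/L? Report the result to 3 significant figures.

Flow-weighted average: C = (65.10·26.00 + 13.00·250.0) / 78.10 = 4943/78.10 = 63.29 mg/L.
Set 63.29·exp(−k·t) = 22 → t = ln(63.29/22)/k = 43270 s = 12.02 h.
Distance = v·t = 1.2·43270 = 51920 m = 51.92 km.

51.9 km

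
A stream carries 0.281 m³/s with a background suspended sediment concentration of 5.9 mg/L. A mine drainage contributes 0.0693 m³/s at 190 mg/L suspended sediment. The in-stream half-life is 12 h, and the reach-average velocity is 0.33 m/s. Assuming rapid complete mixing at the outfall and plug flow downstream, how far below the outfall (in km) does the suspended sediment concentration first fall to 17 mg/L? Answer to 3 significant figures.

Mixed concentration C = ΣQC/ΣQ = (0.2810·5.900 + 0.06930·190.0) / 0.3503 = 14.82/0.3503 = 42.32 mg/L.
Half-life 12 h → k = ln 2 / 12 = 0.05776 h⁻¹ = 1.386 d⁻¹.
Set 42.32·exp(−k·t) = 17 → t = ln(42.32/17)/k = 56840 s = 15.79 h.
Distance = v·t = 0.33·56840 = 18760 m = 18.76 km.

18.8 km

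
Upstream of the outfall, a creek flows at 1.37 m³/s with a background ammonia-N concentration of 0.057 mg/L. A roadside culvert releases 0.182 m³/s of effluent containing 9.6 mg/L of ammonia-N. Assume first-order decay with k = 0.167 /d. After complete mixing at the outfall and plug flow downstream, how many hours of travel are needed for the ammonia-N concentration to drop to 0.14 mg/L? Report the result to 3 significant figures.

306 h

After mixing, C = (1.370·0.05700 + 0.1820·9.600) / 1.552 = 1.825/1.552 = 1.176 mg/L.
1.176·exp(−k·t) = 0.14 → t = ln(1.176/0.14)/k = 1101000 s = 305.9 h.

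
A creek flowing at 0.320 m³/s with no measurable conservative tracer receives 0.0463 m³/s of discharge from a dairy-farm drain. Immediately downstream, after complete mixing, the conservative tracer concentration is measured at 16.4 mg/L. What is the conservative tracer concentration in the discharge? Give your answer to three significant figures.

Mass balance: 0.3200·0 + 0.04630·Cₑ = 0.3663·16.40
→ Cₑ = (0.3663·16.40 − 0.3200·0) / 0.04630 = 129.7 mg/L.

130 mg/L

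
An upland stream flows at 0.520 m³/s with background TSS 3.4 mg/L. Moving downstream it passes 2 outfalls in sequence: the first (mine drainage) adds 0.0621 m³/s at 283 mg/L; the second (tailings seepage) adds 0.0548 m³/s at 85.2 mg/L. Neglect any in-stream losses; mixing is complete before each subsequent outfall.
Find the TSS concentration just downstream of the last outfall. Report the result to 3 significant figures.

Below outfall 1: Q → 0.5821 m³/s, C = (0.5200·3.400 + 0.06210·283.0)/0.5821 = 33.23 mg/L.
Below outfall 2: Q → 0.6369 m³/s, C = (0.5821·33.23 + 0.05480·85.20)/0.6369 = 37.70 mg/L.

37.7 mg/L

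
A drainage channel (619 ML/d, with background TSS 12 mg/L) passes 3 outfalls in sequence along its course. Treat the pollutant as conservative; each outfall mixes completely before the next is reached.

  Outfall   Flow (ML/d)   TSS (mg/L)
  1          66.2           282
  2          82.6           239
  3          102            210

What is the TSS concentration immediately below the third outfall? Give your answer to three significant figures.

Below outfall 1: Q → 685.2 ML/d, C = (619.0·12.00 + 66.20·282.0)/685.2 = 38.09 mg/L.
Below outfall 2: Q → 767.8 ML/d, C = (685.2·38.09 + 82.60·239.0)/767.8 = 59.70 mg/L.
Below outfall 3: Q → 869.8 ML/d, C = (767.8·59.70 + 102.0·210.0)/869.8 = 77.33 mg/L.

77.3 mg/L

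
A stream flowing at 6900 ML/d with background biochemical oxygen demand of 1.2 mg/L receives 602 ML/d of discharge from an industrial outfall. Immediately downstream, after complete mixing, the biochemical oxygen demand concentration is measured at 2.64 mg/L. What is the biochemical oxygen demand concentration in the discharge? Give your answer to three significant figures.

19.1 mg/L

Mass balance: 6900·1.200 + 602.0·Cₑ = 7502·2.640
→ Cₑ = (7502·2.640 − 6900·1.200) / 602.0 = 19.14 mg/L.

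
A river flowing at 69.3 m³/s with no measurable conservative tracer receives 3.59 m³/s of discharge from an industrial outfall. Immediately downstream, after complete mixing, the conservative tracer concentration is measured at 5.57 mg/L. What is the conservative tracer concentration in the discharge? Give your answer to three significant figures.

113 mg/L

Mass balance: 69.30·0 + 3.590·Cₑ = 72.89·5.570
→ Cₑ = (72.89·5.570 − 69.30·0) / 3.590 = 113.1 mg/L.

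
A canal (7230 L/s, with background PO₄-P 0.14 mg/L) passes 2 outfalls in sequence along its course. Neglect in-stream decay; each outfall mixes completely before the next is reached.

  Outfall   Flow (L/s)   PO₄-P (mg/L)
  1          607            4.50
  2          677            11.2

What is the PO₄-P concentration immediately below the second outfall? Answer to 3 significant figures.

Outfall 1: combined Q = 7837 L/s; C = (7230·0.1400 + 607.0·4.500)/7837 = 0.4777 mg/L.
Outfall 2: combined Q = 8514 L/s; C = (7837·0.4777 + 677.0·11.20)/8514 = 1.330 mg/L.

1.33 mg/L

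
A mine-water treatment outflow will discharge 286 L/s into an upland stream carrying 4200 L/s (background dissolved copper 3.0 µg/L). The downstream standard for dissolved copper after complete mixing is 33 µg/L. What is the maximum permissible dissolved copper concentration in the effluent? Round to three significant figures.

474 µg/L

At the limit, (Qr·Cr + Qe·Cₑ)/(Qr + Qe) = 33:
Cₑ = (4486·33 − 4200·3.000) / 286.0 = 473.6 µg/L.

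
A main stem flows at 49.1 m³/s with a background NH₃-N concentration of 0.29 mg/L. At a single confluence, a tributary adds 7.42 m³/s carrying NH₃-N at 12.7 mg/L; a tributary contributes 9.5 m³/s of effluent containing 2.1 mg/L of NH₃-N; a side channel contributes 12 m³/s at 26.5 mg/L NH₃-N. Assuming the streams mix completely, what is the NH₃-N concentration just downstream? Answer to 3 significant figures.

5.72 mg/L

Mass balance: C = (49.10·0.2900 + 7.420·12.70 + 9.500·2.100 + 12.00·26.50) / 78.02 = 446.4/78.02 = 5.722 mg/L.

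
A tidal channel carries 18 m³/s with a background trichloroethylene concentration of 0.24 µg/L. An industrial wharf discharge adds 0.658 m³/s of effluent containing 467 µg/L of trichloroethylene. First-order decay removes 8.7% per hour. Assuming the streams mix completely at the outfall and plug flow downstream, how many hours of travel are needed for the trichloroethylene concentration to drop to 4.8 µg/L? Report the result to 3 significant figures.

After mixing, C = (18.00·0.2400 + 0.6580·467.0) / 18.66 = 311.6/18.66 = 16.70 µg/L.
8.7%/h lost → k = −ln(1 − 0.087) = 0.09102 h⁻¹.
16.70·exp(−k·t) = 4.8 → t = ln(16.70/4.8)/k = 49320 s = 13.70 h.

13.7 h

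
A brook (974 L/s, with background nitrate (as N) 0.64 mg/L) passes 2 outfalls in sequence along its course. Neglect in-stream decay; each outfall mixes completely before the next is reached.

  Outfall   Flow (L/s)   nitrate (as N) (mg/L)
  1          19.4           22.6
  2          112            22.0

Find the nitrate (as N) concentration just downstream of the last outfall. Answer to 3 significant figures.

3.19 mg/L

Below outfall 1: Q → 993.4 L/s, C = (974.0·0.6400 + 19.40·22.60)/993.4 = 1.069 mg/L.
Below outfall 2: Q → 1105 L/s, C = (993.4·1.069 + 112.0·22.00)/1105 = 3.190 mg/L.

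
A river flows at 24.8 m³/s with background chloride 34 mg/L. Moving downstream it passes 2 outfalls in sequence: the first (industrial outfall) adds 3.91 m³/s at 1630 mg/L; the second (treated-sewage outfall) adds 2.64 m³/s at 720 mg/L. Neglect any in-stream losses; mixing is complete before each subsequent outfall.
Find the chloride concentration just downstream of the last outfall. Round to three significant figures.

291 mg/L

Below outfall 1: Q → 28.71 m³/s, C = (24.80·34.00 + 3.910·1630)/28.71 = 251.4 mg/L.
Below outfall 2: Q → 31.35 m³/s, C = (28.71·251.4 + 2.640·720.0)/31.35 = 290.8 mg/L.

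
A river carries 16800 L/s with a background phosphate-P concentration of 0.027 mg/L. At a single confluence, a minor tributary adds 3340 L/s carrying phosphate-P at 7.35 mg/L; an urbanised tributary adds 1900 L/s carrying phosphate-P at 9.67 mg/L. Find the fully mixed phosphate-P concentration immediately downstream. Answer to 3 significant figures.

Flow-weighted average: C = (16800·0.02700 + 3340·7.350 + 1900·9.670) / 22040 = 43380/22040 = 1.968 mg/L.

1.97 mg/L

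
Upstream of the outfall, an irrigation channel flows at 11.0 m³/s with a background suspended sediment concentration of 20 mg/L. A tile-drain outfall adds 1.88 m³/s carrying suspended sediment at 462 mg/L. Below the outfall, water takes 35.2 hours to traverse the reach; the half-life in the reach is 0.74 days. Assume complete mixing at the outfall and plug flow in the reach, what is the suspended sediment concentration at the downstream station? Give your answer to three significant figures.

Flow-weighted average: C = (11.00·20.00 + 1.880·462.0) / 12.88 = 1089/12.88 = 84.52 mg/L.
Half-life 0.74 d → k = ln 2 / 0.74 = 0.9367 d⁻¹.
Applying C = C₀e^(−kt): 84.52 × 0.2531 = 21.39 mg/L.

21.4 mg/L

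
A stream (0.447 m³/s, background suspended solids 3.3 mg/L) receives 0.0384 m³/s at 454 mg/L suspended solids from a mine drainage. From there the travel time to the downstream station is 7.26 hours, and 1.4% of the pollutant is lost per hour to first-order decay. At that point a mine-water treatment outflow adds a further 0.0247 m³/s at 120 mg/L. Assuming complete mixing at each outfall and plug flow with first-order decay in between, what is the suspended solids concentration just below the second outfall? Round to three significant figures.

39.3 mg/L

Flow-weighted average: C = (0.4470·3.300 + 0.03840·454.0) / 0.4854 = 18.91/0.4854 = 38.95 mg/L; combined flow 0.4854 m³/s.
1.4%/h lost → k = −ln(1 − 0.014) = 0.01410 h⁻¹.
First-order decay: C = 38.95·exp(−k·t) = 38.95·0.9027 = 35.16 mg/L.
At the second outfall, C = (0.4854·35.16 + 0.02470·120.0) / (0.4854 + 0.02470) = 39.27 mg/L.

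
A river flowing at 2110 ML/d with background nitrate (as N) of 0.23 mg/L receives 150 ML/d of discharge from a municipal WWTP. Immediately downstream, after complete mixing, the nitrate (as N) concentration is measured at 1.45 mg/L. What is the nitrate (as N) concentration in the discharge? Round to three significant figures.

Mass balance: 2110·0.2300 + 150.0·Cₑ = 2260·1.450
→ Cₑ = (2260·1.450 − 2110·0.2300) / 150.0 = 18.61 mg/L.

18.6 mg/L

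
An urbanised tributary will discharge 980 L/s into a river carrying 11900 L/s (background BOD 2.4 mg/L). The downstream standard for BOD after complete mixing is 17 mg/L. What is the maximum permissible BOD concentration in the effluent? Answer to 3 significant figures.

At the limit, (Qr·Cr + Qe·Cₑ)/(Qr + Qe) = 17:
Cₑ = (12880·17 − 11900·2.400) / 980.0 = 194.3 mg/L.

194 mg/L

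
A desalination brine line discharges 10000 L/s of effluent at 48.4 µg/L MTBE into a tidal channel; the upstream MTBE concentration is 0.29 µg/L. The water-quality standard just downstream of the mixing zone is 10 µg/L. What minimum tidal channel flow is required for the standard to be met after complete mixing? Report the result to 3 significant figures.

Set C_mix = 10: (Q·0.2900 + 10000·48.40) / (Q + 10000) = 10
→ Q = 10000·(48.40 − 10)/(10 − 0.2900) = 39550 L/s.

39500 L/s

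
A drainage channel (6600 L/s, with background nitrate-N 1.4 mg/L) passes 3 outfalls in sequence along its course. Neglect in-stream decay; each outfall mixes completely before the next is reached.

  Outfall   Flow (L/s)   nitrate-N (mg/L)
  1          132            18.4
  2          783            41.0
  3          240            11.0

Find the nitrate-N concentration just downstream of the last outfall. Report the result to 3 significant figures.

5.98 mg/L

Below outfall 1: Q → 6732 L/s, C = (6600·1.400 + 132.0·18.40)/6732 = 1.733 mg/L.
Below outfall 2: Q → 7515 L/s, C = (6732·1.733 + 783.0·41.00)/7515 = 5.825 mg/L.
Below outfall 3: Q → 7755 L/s, C = (7515·5.825 + 240.0·11.00)/7755 = 5.985 mg/L.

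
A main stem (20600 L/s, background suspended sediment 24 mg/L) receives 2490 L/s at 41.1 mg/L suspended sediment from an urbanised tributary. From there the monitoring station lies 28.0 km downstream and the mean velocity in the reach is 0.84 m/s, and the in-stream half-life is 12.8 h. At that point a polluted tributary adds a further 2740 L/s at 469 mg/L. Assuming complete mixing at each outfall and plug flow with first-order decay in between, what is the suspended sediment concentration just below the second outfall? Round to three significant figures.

After mixing, C = (20600·24.00 + 2490·41.10) / 23090 = 596700/23090 = 25.84 mg/L; combined flow 23090 L/s.
Travel time t = 28.0·1000 / 0.84 = 33330 s = 9.259 h.
Half-life 12.8 h → k = ln 2 / 12.8 = 0.05415 h⁻¹ = 1.300 d⁻¹.
After decay, C = 25.84 × e^(−kt) = 25.84 × 0.6057 = 15.65 mg/L.
Second outfall: C = (23090·15.65 + 2740·469.0)/25830 = 63.74 mg/L.

63.7 mg/L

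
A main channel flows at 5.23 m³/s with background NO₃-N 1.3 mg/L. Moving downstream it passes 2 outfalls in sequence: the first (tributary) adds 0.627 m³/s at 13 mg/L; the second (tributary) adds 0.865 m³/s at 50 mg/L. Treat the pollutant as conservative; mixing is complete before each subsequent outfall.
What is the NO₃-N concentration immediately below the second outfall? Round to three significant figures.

8.66 mg/L

Below outfall 1: Q → 5.857 m³/s, C = (5.230·1.300 + 0.6270·13.00)/5.857 = 2.553 mg/L.
Below outfall 2: Q → 6.722 m³/s, C = (5.857·2.553 + 0.8650·50.00)/6.722 = 8.658 mg/L.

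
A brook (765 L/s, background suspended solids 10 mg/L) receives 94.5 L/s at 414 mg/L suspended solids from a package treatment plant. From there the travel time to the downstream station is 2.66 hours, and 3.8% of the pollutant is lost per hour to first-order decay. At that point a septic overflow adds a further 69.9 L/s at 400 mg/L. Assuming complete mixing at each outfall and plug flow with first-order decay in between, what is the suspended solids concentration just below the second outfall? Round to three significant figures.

75.5 mg/L

Mixed concentration C = ΣQC/ΣQ = (765.0·10.00 + 94.50·414.0) / 859.5 = 46770/859.5 = 54.42 mg/L; combined flow 859.5 L/s.
3.8%/h lost → k = −ln(1 − 0.038) = 0.03874 h⁻¹.
Decay over the reach: 54.42·exp(−kt) = 54.42·0.9021 = 49.09 mg/L.
Second outfall: C = (859.5·49.09 + 69.90·400.0)/929.4 = 75.48 mg/L.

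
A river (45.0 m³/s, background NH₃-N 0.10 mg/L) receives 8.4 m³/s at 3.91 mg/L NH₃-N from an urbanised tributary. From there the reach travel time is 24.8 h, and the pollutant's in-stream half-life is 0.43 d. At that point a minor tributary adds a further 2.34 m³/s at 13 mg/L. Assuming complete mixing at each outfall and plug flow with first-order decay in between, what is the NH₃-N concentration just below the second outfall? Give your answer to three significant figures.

0.672 mg/L

Conservation of mass: C = (45.00·0.1000 + 8.400·3.910) / 53.40 = 37.34/53.40 = 0.6993 mg/L; combined flow 53.40 m³/s.
Half-life 0.43 d → k = ln 2 / 0.43 = 1.612 d⁻¹.
After decay, C = 0.6993 × e^(−kt) = 0.6993 × 0.1891 = 0.1322 mg/L.
Second outfall: C = (53.40·0.1322 + 2.340·13.00)/55.74 = 0.6724 mg/L.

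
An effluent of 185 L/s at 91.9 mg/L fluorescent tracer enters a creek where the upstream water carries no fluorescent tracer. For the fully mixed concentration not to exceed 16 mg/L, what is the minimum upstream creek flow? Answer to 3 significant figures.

878 L/s

Set C_mix = 16: (Q·0 + 185.0·91.90) / (Q + 185.0) = 16
→ Q = 185.0·(91.90 − 16)/(16 − 0) = 877.6 L/s.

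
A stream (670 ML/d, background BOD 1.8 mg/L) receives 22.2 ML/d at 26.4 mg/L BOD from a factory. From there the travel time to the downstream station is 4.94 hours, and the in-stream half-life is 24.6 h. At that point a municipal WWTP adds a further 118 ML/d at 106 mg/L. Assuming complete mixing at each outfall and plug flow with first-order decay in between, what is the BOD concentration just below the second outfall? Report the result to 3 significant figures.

Flow-weighted average: C = (670.0·1.800 + 22.20·26.40) / 692.2 = 1792/692.2 = 2.589 mg/L; combined flow 692.2 ML/d.
Half-life 24.6 h → k = ln 2 / 24.6 = 0.02818 h⁻¹ = 0.6762 d⁻¹.
Applying C = C₀e^(−kt): 2.589 × 0.8701 = 2.253 mg/L.
At the second outfall, C = (692.2·2.253 + 118.0·106.0) / (692.2 + 118.0) = 17.36 mg/L.

17.4 mg/L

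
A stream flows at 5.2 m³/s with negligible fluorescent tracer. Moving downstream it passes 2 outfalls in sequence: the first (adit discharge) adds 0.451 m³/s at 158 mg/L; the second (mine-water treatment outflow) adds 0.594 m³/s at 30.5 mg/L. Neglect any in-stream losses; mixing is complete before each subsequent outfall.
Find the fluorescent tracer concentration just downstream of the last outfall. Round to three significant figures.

Below outfall 1: Q → 5.651 m³/s, C = (5.200·0 + 0.4510·158.0)/5.651 = 12.61 mg/L.
Below outfall 2: Q → 6.245 m³/s, C = (5.651·12.61 + 0.5940·30.50)/6.245 = 14.31 mg/L.

14.3 mg/L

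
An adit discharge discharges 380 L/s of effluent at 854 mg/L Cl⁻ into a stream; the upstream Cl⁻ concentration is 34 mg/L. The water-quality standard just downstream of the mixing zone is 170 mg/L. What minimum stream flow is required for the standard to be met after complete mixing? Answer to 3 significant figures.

1910 L/s

Set C_mix = 170: (Q·34.00 + 380.0·854.0) / (Q + 380.0) = 170
→ Q = 380.0·(854.0 − 170)/(170 − 34.00) = 1911 L/s.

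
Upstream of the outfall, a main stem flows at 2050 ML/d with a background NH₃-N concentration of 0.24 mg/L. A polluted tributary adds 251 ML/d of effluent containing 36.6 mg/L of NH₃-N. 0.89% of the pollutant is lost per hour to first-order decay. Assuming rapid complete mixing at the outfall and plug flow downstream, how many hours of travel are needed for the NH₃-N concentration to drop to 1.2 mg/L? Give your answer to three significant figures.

Conservation of mass: C = (2050·0.2400 + 251.0·36.60) / 2301 = 9679/2301 = 4.206 mg/L.
0.89%/h lost → k = −ln(1 − 0.0089) = 0.008940 h⁻¹.
4.206·exp(−k·t) = 1.2 → t = ln(4.206/1.2)/k = 505100 s = 140.3 h.

140 h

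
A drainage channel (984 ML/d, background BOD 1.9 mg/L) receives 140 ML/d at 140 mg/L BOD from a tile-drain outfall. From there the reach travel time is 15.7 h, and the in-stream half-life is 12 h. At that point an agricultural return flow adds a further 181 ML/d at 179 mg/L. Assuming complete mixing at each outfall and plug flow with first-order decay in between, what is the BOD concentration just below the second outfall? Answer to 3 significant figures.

After mixing, C = (984.0·1.900 + 140.0·140.0) / 1124 = 21470/1124 = 19.10 mg/L; combined flow 1124 ML/d.
Half-life 12 h → k = ln 2 / 12 = 0.05776 h⁻¹ = 1.386 d⁻¹.
Decay over the reach: 19.10·exp(−kt) = 19.10·0.4038 = 7.713 mg/L.
Second outfall: C = (1124·7.713 + 181.0·179.0)/1305 = 31.47 mg/L.

31.5 mg/L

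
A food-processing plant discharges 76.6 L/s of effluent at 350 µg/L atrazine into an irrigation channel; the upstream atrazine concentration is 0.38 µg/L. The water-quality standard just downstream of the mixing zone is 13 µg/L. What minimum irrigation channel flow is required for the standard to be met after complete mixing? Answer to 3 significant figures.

2050 L/s

Set C_mix = 13: (Q·0.3800 + 76.60·350.0) / (Q + 76.60) = 13
→ Q = 76.60·(350.0 − 13)/(13 − 0.3800) = 2045 L/s.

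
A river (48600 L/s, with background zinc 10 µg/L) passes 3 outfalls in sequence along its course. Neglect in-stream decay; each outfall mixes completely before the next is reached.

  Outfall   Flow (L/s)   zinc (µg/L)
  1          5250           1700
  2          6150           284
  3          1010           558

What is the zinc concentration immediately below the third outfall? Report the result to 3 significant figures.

192 µg/L

After outfall 1: Q = 48600 + 5250 = 53850 L/s; C = (48600·10.00 + 5250·1700)/53850 = 174.8 µg/L.
After outfall 2: Q = 53850 + 6150 = 60000 L/s; C = (53850·174.8 + 6150·284.0)/60000 = 186.0 µg/L.
After outfall 3: Q = 60000 + 1010 = 61010 L/s; C = (60000·186.0 + 1010·558.0)/61010 = 192.1 µg/L.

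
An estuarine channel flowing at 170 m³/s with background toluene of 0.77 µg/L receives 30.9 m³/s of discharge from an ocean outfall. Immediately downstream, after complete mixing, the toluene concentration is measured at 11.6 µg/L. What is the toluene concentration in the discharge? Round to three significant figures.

71.2 µg/L

Mass balance: 170.0·0.7700 + 30.90·Cₑ = 200.9·11.60
→ Cₑ = (200.9·11.60 − 170.0·0.7700) / 30.90 = 71.18 µg/L.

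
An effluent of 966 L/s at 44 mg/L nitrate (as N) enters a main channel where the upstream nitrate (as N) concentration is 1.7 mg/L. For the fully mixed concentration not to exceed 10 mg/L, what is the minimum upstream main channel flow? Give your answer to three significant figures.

3960 L/s

Set C_mix = 10: (Q·1.700 + 966.0·44.00) / (Q + 966.0) = 10
→ Q = 966.0·(44.00 − 10)/(10 − 1.700) = 3957 L/s.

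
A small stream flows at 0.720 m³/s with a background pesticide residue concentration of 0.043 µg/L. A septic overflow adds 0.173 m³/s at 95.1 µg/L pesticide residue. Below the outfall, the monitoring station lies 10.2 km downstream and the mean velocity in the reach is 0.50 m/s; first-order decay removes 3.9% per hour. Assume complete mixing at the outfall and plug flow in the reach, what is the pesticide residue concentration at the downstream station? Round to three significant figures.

14.7 µg/L

Flow-weighted average: C = (0.7200·0.04300 + 0.1730·95.10) / 0.8930 = 16.48/0.8930 = 18.46 µg/L.
Travel time t = 10.2·1000 / 0.50 = 20400 s = 5.667 h.
3.9%/h lost → k = −ln(1 − 0.039) = 0.03978 h⁻¹.
After decay, C = 18.46 × e^(−kt) = 18.46 × 0.7982 = 14.73 µg/L.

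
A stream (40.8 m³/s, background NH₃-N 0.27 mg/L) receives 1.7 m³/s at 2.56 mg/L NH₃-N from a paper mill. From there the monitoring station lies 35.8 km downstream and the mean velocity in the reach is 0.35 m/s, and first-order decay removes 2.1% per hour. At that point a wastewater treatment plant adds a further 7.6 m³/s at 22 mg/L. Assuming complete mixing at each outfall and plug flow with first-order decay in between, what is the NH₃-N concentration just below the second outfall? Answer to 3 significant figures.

Conservation of mass: C = (40.80·0.2700 + 1.700·2.560) / 42.50 = 15.37/42.50 = 0.3616 mg/L; combined flow 42.50 m³/s.
Travel time t = 35.8·1000 / 0.35 = 102300 s = 28.41 h.
2.1%/h lost → k = −ln(1 − 0.021) = 0.02122 h⁻¹.
After decay, C = 0.3616 × e^(−kt) = 0.3616 × 0.5472 = 0.1979 mg/L.
At the second outfall, C = (42.50·0.1979 + 7.600·22.00) / (42.50 + 7.600) = 3.505 mg/L.

3.51 mg/L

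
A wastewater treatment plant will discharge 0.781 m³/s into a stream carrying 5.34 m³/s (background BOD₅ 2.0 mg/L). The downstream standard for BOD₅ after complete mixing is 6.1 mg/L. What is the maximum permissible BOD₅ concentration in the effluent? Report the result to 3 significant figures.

At the limit, (Qr·Cr + Qe·Cₑ)/(Qr + Qe) = 6.1:
Cₑ = (6.121·6.1 − 5.340·2.000) / 0.7810 = 34.13 mg/L.

34.1 mg/L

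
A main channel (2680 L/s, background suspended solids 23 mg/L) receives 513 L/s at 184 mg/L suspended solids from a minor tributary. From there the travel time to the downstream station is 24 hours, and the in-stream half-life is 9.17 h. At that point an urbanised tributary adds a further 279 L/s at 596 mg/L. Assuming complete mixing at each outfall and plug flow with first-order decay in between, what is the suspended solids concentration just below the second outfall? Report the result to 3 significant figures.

55.2 mg/L

Conservation of mass: C = (2680·23.00 + 513.0·184.0) / 3193 = 156000/3193 = 48.87 mg/L; combined flow 3193 L/s.
Half-life 9.17 h → k = ln 2 / 9.17 = 0.07559 h⁻¹ = 1.814 d⁻¹.
Applying C = C₀e^(−kt): 48.87 × 0.1630 = 7.964 mg/L.
At the second outfall, C = (3193·7.964 + 279.0·596.0) / (3193 + 279.0) = 55.22 mg/L.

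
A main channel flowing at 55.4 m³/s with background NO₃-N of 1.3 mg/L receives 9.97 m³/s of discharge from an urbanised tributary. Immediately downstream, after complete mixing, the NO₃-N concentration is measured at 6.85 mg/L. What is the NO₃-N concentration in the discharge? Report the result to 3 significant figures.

Mass balance: 55.40·1.300 + 9.970·Cₑ = 65.37·6.850
→ Cₑ = (65.37·6.850 − 55.40·1.300) / 9.970 = 37.69 mg/L.

37.7 mg/L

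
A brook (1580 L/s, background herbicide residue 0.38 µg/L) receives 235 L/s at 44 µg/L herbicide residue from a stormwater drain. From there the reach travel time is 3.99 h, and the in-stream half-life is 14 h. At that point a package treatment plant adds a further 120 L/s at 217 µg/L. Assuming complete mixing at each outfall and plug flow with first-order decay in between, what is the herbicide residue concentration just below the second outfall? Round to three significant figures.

18.1 µg/L

After mixing, C = (1580·0.3800 + 235.0·44.00) / 1815 = 10940/1815 = 6.028 µg/L; combined flow 1815 L/s.
Half-life 14 h → k = ln 2 / 14 = 0.04951 h⁻¹ = 1.188 d⁻¹.
Decay over the reach: 6.028·exp(−kt) = 6.028·0.8207 = 4.947 µg/L.
At the second outfall, C = (1815·4.947 + 120.0·217.0) / (1815 + 120.0) = 18.10 µg/L.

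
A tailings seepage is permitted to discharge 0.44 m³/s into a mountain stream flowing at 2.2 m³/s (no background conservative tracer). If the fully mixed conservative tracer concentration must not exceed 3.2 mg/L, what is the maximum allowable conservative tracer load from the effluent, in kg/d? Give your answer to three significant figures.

Mass balance at the limit: 2.200·0 + 0.4400·Cₑ = 2.640·3.2 → Cₑ = 19.20 mg/L.
Load = 0.4400 m³/s × 19.20 g/m³ × 86 400 s/d = 729.9 kg/d.

730 kg/d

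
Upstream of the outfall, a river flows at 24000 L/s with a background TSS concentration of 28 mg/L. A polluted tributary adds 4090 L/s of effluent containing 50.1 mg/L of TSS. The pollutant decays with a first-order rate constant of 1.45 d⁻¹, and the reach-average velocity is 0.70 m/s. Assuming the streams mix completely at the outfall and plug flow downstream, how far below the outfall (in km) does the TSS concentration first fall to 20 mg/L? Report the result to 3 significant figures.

18.6 km

Conservation of mass: C = (24000·28.00 + 4090·50.10) / 28090 = 876900/28090 = 31.22 mg/L.
Set 31.22·exp(−k·t) = 20 → t = ln(31.22/20)/k = 26530 s = 7.370 h.
Distance = v·t = 0.70·26530 = 18570 m = 18.57 km.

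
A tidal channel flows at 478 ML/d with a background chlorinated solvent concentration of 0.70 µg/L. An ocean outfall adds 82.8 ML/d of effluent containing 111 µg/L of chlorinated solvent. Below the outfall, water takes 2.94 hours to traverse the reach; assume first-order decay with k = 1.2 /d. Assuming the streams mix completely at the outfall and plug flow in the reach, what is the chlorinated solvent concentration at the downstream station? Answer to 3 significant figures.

14.7 µg/L

Mass balance: C = (478.0·0.7000 + 82.80·111.0) / 560.8 = 9525/560.8 = 16.99 µg/L.
After decay, C = 16.99 × e^(−kt) = 16.99 × 0.8633 = 14.66 µg/L.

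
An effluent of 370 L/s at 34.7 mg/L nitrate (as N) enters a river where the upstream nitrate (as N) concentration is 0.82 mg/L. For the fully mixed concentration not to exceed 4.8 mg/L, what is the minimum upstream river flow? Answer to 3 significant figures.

2780 L/s

Set C_mix = 4.8: (Q·0.8200 + 370.0·34.70) / (Q + 370.0) = 4.8
→ Q = 370.0·(34.70 − 4.8)/(4.8 − 0.8200) = 2780 L/s.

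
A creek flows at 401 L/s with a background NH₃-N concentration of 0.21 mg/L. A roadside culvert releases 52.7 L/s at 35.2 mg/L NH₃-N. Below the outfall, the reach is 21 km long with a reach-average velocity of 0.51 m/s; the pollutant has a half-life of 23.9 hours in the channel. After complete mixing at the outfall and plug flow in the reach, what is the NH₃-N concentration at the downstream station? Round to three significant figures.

3.07 mg/L

Mixed concentration C = ΣQC/ΣQ = (401.0·0.2100 + 52.70·35.20) / 453.7 = 1939/453.7 = 4.274 mg/L.
Travel time t = 21·1000 / 0.51 = 41180 s = 11.44 h.
Half-life 23.9 h → k = ln 2 / 23.9 = 0.02900 h⁻¹ = 0.6960 d⁻¹.
First-order decay: C = 4.274·exp(−k·t) = 4.274·0.7177 = 3.068 mg/L.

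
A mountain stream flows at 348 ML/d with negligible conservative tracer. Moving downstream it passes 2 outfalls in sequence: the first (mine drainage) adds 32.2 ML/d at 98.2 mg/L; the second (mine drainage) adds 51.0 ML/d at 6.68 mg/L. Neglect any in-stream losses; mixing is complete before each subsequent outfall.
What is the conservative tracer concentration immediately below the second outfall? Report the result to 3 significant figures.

8.12 mg/L

Outfall 1: combined Q = 380.2 ML/d; C = (348.0·0 + 32.20·98.20)/380.2 = 8.317 mg/L.
Outfall 2: combined Q = 431.2 ML/d; C = (380.2·8.317 + 51.00·6.680)/431.2 = 8.123 mg/L.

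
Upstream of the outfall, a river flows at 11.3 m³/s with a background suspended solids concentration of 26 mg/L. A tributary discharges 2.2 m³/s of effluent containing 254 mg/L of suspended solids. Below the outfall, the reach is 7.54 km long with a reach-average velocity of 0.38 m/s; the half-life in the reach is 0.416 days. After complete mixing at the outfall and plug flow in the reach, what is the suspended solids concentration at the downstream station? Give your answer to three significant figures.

43.1 mg/L

After mixing, C = (11.30·26.00 + 2.200·254.0) / 13.50 = 852.6/13.50 = 63.16 mg/L.
Travel time t = 7.54·1000 / 0.38 = 19840 s = 5.512 h.
Half-life 0.416 d → k = ln 2 / 0.416 = 1.666 d⁻¹.
Applying C = C₀e^(−kt): 63.16 × 0.6820 = 43.08 mg/L.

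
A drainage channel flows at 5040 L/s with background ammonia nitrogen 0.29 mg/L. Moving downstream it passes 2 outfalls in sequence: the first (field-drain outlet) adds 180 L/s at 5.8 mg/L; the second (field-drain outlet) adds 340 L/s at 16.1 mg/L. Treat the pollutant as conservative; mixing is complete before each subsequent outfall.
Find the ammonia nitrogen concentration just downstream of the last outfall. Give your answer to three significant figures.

1.44 mg/L

After outfall 1: Q = 5040 + 180.0 = 5220 L/s; C = (5040·0.2900 + 180.0·5.800)/5220 = 0.4800 mg/L.
After outfall 2: Q = 5220 + 340.0 = 5560 L/s; C = (5220·0.4800 + 340.0·16.10)/5560 = 1.435 mg/L.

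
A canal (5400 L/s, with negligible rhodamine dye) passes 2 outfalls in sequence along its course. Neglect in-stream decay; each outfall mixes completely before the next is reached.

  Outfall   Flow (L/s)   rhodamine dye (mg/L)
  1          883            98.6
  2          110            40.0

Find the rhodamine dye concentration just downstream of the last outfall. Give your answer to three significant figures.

Outfall 1: combined Q = 6283 L/s; C = (5400·0 + 883.0·98.60)/6283 = 13.86 mg/L.
Outfall 2: combined Q = 6393 L/s; C = (6283·13.86 + 110.0·40.00)/6393 = 14.31 mg/L.

14.3 mg/L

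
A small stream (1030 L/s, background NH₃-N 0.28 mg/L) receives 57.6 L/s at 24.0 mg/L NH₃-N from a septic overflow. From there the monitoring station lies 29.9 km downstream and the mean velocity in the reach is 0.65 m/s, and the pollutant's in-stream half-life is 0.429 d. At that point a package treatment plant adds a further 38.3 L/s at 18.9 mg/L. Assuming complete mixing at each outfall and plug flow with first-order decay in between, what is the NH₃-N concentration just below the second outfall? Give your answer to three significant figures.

Conservation of mass: C = (1030·0.2800 + 57.60·24.00) / 1088 = 1671/1088 = 1.536 mg/L; combined flow 1088 L/s.
Travel time t = 29.9·1000 / 0.65 = 46000 s = 12.78 h.
Half-life 0.429 d → k = ln 2 / 0.429 = 1.616 d⁻¹.
Decay over the reach: 1.536·exp(−kt) = 1.536·0.4231 = 0.6499 mg/L.
At the second outfall, C = (1088·0.6499 + 38.30·18.90) / (1088 + 38.30) = 1.271 mg/L.

1.27 mg/L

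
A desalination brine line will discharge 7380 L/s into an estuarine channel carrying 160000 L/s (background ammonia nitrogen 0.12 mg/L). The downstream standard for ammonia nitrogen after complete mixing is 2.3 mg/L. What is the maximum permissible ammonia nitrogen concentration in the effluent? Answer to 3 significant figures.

49.6 mg/L

At the limit, (Qr·Cr + Qe·Cₑ)/(Qr + Qe) = 2.3:
Cₑ = (167400·2.3 − 160000·0.1200) / 7380 = 49.56 mg/L.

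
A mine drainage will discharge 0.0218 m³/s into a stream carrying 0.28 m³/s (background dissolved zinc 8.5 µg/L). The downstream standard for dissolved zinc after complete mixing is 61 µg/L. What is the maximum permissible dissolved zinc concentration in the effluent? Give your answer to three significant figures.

735 µg/L

At the limit, (Qr·Cr + Qe·Cₑ)/(Qr + Qe) = 61:
Cₑ = (0.3018·61 − 0.2800·8.500) / 0.02180 = 735.3 µg/L.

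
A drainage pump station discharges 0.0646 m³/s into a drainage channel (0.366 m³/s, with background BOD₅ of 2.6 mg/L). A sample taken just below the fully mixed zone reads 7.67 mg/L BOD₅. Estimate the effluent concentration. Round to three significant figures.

36.4 mg/L

Mass balance: 0.3660·2.600 + 0.06460·Cₑ = 0.4306·7.670
→ Cₑ = (0.4306·7.670 − 0.3660·2.600) / 0.06460 = 36.39 mg/L.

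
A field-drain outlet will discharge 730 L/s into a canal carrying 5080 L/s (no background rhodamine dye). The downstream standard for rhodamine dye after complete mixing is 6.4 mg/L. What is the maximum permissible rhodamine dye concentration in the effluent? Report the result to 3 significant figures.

At the limit, (Qr·Cr + Qe·Cₑ)/(Qr + Qe) = 6.4:
Cₑ = (5810·6.4 − 5080·0) / 730.0 = 50.94 mg/L.

50.9 mg/L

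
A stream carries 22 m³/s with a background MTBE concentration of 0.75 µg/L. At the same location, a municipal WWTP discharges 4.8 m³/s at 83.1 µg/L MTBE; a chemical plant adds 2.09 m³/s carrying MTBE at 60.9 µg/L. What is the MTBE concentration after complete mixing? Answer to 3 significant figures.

Mixed concentration C = ΣQC/ΣQ = (22.00·0.7500 + 4.800·83.10 + 2.090·60.90) / 28.89 = 542.7/28.89 = 18.78 µg/L.

18.8 µg/L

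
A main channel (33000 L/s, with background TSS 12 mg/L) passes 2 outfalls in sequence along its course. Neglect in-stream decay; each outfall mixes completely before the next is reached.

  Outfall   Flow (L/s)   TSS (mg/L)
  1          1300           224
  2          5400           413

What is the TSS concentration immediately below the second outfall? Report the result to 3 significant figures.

After outfall 1: Q = 33000 + 1300 = 34300 L/s; C = (33000·12.00 + 1300·224.0)/34300 = 20.03 mg/L.
After outfall 2: Q = 34300 + 5400 = 39700 L/s; C = (34300·20.03 + 5400·413.0)/39700 = 73.49 mg/L.

73.5 mg/L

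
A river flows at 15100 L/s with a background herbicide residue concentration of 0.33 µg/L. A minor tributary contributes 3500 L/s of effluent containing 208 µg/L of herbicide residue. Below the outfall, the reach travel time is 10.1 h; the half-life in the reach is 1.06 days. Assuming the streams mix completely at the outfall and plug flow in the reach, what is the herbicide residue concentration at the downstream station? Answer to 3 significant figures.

29.9 µg/L

Flow-weighted average: C = (15100·0.3300 + 3500·208.0) / 18600 = 733000/18600 = 39.41 µg/L.
Half-life 1.06 d → k = ln 2 / 1.06 = 0.6539 d⁻¹.
After decay, C = 39.41 × e^(−kt) = 39.41 × 0.7594 = 29.93 µg/L.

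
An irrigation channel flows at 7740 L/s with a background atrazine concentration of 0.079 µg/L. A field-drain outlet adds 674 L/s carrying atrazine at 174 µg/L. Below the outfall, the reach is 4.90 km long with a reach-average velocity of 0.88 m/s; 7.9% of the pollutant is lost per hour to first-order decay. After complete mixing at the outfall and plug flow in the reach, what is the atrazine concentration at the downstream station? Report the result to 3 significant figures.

After mixing, C = (7740·0.07900 + 674.0·174.0) / 8414 = 117900/8414 = 14.01 µg/L.
Travel time t = 4.90·1000 / 0.88 = 5568 s = 1.547 h.
7.9%/h lost → k = −ln(1 − 0.079) = 0.08230 h⁻¹.
Decay over the reach: 14.01·exp(−kt) = 14.01·0.8805 = 12.34 µg/L.

12.3 µg/L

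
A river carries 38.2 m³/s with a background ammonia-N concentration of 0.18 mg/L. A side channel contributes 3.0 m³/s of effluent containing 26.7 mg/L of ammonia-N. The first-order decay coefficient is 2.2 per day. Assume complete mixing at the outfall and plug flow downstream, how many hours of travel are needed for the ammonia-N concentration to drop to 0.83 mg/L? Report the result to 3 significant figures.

10.2 h

Flow-weighted average: C = (38.20·0.1800 + 3.000·26.70) / 41.20 = 86.98/41.20 = 2.111 mg/L.
2.111·exp(−k·t) = 0.83 → t = ln(2.111/0.83)/k = 36660 s = 10.18 h.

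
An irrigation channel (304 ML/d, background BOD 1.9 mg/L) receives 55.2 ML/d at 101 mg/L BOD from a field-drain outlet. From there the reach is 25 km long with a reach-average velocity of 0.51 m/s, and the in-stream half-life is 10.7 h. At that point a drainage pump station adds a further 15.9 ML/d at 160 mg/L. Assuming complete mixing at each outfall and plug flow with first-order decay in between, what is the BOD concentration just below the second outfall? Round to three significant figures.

13.6 mg/L

Mass balance: C = (304.0·1.900 + 55.20·101.0) / 359.2 = 6153/359.2 = 17.13 mg/L; combined flow 359.2 ML/d.
Travel time t = 25·1000 / 0.51 = 49020 s = 13.62 h.
Half-life 10.7 h → k = ln 2 / 10.7 = 0.06478 h⁻¹ = 1.555 d⁻¹.
First-order decay: C = 17.13·exp(−k·t) = 17.13·0.4139 = 7.090 mg/L.
Second outfall: C = (359.2·7.090 + 15.90·160.0)/375.1 = 13.57 mg/L.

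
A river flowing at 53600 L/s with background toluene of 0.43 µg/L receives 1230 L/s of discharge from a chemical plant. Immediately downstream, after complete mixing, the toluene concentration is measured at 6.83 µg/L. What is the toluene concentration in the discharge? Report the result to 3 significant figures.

Mass balance: 53600·0.4300 + 1230·Cₑ = 54830·6.830
→ Cₑ = (54830·6.830 − 53600·0.4300) / 1230 = 285.7 µg/L.

286 µg/L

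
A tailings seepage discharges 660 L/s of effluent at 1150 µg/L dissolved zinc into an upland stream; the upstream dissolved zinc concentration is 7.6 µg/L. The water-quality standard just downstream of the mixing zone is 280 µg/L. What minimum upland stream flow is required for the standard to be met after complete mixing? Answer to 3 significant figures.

2110 L/s

Set C_mix = 280: (Q·7.600 + 660.0·1150) / (Q + 660.0) = 280
→ Q = 660.0·(1150 − 280)/(280 − 7.600) = 2108 L/s.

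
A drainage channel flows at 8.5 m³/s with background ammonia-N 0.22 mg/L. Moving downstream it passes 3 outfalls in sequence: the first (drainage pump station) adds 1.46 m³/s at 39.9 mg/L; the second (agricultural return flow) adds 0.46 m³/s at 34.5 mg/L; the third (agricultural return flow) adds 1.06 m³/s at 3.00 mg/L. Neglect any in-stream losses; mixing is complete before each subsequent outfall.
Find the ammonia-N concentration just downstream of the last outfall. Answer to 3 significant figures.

6.90 mg/L

Outfall 1: combined Q = 9.960 m³/s; C = (8.500·0.2200 + 1.460·39.90)/9.960 = 6.037 mg/L.
Outfall 2: combined Q = 10.42 m³/s; C = (9.960·6.037 + 0.4600·34.50)/10.42 = 7.293 mg/L.
Outfall 3: combined Q = 11.48 m³/s; C = (10.42·7.293 + 1.060·3.000)/11.48 = 6.897 mg/L.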